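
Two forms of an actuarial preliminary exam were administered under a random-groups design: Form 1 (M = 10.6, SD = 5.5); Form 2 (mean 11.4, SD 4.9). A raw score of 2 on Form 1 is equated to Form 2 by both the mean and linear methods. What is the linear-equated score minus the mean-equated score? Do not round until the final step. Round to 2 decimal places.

Mean-equated: 2 + (11.4 − 10.6) = 2.80
Linear-equated: (4.9/5.5)(2 − 10.6) + 11.4 = 3.738
Difference = 3.738 − 2.80 = 0.94

0.94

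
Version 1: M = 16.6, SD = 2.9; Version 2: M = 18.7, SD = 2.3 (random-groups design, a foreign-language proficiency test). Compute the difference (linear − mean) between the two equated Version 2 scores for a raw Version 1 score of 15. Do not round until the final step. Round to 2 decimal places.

Mean-equated: 15 + (18.7 − 16.6) = 17.10
Linear-equated: (2.3/2.9)(15 − 16.6) + 18.7 = 17.431
Difference = 17.431 − 17.10 = 0.33

0.33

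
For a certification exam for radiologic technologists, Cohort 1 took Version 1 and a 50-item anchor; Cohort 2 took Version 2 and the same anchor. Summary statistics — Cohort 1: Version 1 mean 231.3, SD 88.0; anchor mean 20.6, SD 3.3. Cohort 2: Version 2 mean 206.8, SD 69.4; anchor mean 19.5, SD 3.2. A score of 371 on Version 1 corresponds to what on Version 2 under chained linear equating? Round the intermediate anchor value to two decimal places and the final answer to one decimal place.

344.3

Version 1 → anchor (Cohort 1): v = (3.3/88.0)(371 − 231.3) + 20.6 = 25.84
anchor → Version 2 (Cohort 2): y = (69.4/3.2)(25.84 − 19.5) + 206.8 = 344.3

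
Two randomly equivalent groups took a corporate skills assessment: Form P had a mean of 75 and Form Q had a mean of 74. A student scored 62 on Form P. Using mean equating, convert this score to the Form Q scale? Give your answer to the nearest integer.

Mean equating: y = x + (M_Y − M_X) = 62 + (74 − 75) = 61

61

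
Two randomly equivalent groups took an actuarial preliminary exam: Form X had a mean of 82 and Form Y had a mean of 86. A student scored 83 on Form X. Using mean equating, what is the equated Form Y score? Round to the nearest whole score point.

Mean equating: y = x + (M_Y − M_X) = 83 + (86 − 82) = 87

87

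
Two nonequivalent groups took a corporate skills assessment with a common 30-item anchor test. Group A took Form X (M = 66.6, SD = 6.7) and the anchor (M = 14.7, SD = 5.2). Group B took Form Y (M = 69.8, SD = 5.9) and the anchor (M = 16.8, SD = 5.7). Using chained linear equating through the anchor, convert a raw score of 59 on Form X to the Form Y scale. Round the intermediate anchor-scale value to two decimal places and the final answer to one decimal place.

61.5

Form X → anchor (Group A): v = (5.2/6.7)(59 − 66.6) + 14.7 = 8.80
anchor → Form Y (Group B): y = (5.9/5.7)(8.80 − 16.8) + 69.8 = 61.5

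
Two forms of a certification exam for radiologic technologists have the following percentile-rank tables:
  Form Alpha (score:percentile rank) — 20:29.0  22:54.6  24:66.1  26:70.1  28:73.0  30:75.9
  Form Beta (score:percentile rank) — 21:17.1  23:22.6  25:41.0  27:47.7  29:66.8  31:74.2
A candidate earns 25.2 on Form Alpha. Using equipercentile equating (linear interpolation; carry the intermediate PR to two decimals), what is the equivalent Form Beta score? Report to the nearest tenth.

29.5

PR of 25.2 on Form Alpha: 66.1 + (25.2 − 24)/(26 − 24) × (70.1 − 66.1) = 68.50
On Form Beta, PR 68.50 falls between score 29 (PR 66.8) and 31 (PR 74.2).
Interpolate: 29 + (68.50 − 66.8)/(74.2 − 66.8) × (31 − 29) = 29.5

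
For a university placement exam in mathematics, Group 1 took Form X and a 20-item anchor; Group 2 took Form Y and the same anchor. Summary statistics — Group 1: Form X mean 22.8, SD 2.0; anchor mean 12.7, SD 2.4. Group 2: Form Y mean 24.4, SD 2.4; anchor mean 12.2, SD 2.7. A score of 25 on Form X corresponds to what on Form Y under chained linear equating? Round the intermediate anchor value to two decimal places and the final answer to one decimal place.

27.2

Form X → anchor (Group 1): v = (2.4/2.0)(25 − 22.8) + 12.7 = 15.34
anchor → Form Y (Group 2): y = (2.4/2.7)(15.34 − 12.2) + 24.4 = 27.2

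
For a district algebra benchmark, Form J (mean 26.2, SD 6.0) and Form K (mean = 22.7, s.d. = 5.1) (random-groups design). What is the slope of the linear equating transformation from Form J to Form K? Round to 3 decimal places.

A = SD_Y / SD_X = 5.1 / 6.0 = 0.850

0.850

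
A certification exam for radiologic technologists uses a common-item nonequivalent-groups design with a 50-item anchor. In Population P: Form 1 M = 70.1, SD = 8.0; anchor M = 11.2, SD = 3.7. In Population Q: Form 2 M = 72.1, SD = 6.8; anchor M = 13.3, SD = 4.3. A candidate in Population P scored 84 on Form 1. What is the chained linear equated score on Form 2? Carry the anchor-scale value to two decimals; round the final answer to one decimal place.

78.9

Form 1 → anchor (Population P): v = (3.7/8.0)(84 − 70.1) + 11.2 = 17.63
anchor → Form 2 (Population Q): y = (6.8/4.3)(17.63 − 13.3) + 72.1 = 78.9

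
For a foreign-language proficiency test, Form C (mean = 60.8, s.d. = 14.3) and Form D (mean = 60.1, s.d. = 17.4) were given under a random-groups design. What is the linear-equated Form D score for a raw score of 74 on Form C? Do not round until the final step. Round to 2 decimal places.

Linear equating: y = (SD_Y/SD_X)(x − M_X) + M_Y
y = (17.4/14.3)(74 − 60.8) + 60.1
y = 1.216783 × 13.2 + 60.1 = 16.0615 + 60.1 = 76.16

76.16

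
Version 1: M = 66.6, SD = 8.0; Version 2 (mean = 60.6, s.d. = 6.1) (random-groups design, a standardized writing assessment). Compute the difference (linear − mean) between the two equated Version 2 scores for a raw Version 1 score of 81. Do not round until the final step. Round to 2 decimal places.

Mean-equated: 81 + (60.6 − 66.6) = 75.00
Linear-equated: (6.1/8.0)(81 − 66.6) + 60.6 = 71.580
Difference = 71.580 − 75.00 = -3.42

-3.42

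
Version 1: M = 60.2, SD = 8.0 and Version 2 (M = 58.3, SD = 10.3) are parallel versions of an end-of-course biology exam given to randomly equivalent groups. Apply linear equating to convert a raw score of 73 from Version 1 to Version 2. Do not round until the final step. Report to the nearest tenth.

Linear equating: y = (SD_Y/SD_X)(x − M_X) + M_Y
y = (10.3/8.0)(73 − 60.2) + 58.3
y = 1.287500 × 12.8 + 58.3 = 16.4800 + 58.3 = 74.8

74.8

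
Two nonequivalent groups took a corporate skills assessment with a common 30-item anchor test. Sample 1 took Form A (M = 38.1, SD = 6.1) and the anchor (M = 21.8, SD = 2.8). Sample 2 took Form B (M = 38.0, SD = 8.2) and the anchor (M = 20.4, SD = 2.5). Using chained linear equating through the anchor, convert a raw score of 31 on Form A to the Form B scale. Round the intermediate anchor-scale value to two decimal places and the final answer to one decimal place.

Form A → anchor (Sample 1): v = (2.8/6.1)(31 − 38.1) + 21.8 = 18.54
anchor → Form B (Sample 2): y = (8.2/2.5)(18.54 − 20.4) + 38.0 = 31.9

31.9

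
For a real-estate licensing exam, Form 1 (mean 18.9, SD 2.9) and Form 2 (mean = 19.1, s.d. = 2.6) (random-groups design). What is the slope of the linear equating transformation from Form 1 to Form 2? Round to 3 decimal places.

0.897

A = SD_Y / SD_X = 2.6 / 2.9 = 0.897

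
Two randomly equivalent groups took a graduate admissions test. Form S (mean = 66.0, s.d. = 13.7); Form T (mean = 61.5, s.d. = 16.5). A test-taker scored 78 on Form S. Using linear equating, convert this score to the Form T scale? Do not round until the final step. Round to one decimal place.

76.0

Linear equating: y = (SD_Y/SD_X)(x − M_X) + M_Y
y = (16.5/13.7)(78 − 66.0) + 61.5
y = 1.204380 × 12.0 + 61.5 = 14.4526 + 61.5 = 76.0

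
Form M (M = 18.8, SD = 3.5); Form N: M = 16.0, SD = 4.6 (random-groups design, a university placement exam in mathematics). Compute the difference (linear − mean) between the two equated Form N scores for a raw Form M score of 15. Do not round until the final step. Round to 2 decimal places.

-1.19

Mean-equated: 15 + (16.0 − 18.8) = 12.20
Linear-equated: (4.6/3.5)(15 − 18.8) + 16.0 = 11.006
Difference = 11.006 − 12.20 = -1.19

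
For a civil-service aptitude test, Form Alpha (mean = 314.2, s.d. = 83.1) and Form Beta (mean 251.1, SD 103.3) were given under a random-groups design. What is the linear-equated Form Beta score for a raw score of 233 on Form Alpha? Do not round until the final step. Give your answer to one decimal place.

Linear equating: y = (SD_Y/SD_X)(x − M_X) + M_Y
y = (103.3/83.1)(233 − 314.2) + 251.1
y = 1.243081 × -81.2 + 251.1 = -100.9381 + 251.1 = 150.2

150.2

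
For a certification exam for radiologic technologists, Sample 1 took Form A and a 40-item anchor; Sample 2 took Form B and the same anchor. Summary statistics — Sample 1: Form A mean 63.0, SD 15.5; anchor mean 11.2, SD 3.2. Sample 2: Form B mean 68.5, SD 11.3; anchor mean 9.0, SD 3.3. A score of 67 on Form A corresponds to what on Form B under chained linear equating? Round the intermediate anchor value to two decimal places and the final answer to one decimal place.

78.9

Form A → anchor (Sample 1): v = (3.2/15.5)(67 − 63.0) + 11.2 = 12.03
anchor → Form B (Sample 2): y = (11.3/3.3)(12.03 − 9.0) + 68.5 = 78.9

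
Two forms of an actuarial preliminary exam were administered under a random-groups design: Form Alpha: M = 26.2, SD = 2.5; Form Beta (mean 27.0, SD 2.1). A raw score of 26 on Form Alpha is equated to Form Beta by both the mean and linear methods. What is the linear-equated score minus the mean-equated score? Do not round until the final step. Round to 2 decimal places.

Mean-equated: 26 + (27.0 − 26.2) = 26.80
Linear-equated: (2.1/2.5)(26 − 26.2) + 27.0 = 26.832
Difference = 26.832 − 26.80 = 0.03

0.03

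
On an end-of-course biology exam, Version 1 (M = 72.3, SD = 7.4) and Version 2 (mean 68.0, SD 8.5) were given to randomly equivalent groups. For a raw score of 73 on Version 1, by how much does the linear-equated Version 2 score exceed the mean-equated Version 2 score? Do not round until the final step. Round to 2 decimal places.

Mean-equated: 73 + (68.0 − 72.3) = 68.70
Linear-equated: (8.5/7.4)(73 − 72.3) + 68.0 = 68.804
Difference = 68.804 − 68.70 = 0.10

0.10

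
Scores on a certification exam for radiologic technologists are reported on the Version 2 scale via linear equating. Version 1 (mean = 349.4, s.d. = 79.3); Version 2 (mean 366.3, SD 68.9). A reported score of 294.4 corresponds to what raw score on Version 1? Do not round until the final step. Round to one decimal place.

266.6

Invert y = (SD_Y/SD_X)(x − M_X) + M_Y:
x = (SD_X/SD_Y)(y − M_Y) + M_X = (79.3/68.9)(294.4 − 366.3) + 349.4
x = 1.150943 × -71.900 + 349.4 = 266.6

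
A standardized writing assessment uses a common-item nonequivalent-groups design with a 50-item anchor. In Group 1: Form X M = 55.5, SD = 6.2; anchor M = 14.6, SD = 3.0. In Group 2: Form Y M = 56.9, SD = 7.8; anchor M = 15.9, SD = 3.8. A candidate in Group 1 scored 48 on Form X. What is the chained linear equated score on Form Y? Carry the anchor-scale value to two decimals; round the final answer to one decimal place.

Form X → anchor (Group 1): v = (3.0/6.2)(48 − 55.5) + 14.6 = 10.97
anchor → Form Y (Group 2): y = (7.8/3.8)(10.97 − 15.9) + 56.9 = 46.8

46.8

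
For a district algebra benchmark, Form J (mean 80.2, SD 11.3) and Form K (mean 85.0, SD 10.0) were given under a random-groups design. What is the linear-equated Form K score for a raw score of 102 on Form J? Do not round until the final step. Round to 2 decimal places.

104.29

Linear equating: y = (SD_Y/SD_X)(x − M_X) + M_Y
y = (10.0/11.3)(102 − 80.2) + 85.0
y = 0.884956 × 21.8 + 85.0 = 19.2920 + 85.0 = 104.29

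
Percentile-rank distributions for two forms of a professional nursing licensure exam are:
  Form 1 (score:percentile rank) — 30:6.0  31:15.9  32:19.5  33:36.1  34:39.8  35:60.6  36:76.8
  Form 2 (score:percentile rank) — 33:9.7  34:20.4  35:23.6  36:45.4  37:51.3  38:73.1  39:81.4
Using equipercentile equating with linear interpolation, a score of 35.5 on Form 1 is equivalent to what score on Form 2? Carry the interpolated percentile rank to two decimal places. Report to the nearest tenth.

PR of 35.5 on Form 1: 60.6 + (35.5 − 35)/(36 − 35) × (76.8 − 60.6) = 68.70
On Form 2, PR 68.70 falls between score 37 (PR 51.3) and 38 (PR 73.1).
Interpolate: 37 + (68.70 − 51.3)/(73.1 − 51.3) × (38 − 37) = 37.8

37.8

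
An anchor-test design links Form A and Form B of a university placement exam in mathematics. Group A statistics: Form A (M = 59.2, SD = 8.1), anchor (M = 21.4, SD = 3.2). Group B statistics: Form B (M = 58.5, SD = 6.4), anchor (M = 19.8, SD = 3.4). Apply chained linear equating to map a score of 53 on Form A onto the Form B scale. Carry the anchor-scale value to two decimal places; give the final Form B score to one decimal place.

Form A → anchor (Group A): v = (3.2/8.1)(53 − 59.2) + 21.4 = 18.95
anchor → Form B (Group B): y = (6.4/3.4)(18.95 − 19.8) + 58.5 = 56.9

56.9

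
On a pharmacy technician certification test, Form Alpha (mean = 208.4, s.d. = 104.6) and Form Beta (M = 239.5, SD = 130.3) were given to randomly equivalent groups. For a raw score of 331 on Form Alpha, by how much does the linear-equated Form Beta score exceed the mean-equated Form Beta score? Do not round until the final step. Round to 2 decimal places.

Mean-equated: 331 + (239.5 − 208.4) = 362.10
Linear-equated: (130.3/104.6)(331 − 208.4) + 239.5 = 392.223
Difference = 392.223 − 362.10 = 30.12

30.12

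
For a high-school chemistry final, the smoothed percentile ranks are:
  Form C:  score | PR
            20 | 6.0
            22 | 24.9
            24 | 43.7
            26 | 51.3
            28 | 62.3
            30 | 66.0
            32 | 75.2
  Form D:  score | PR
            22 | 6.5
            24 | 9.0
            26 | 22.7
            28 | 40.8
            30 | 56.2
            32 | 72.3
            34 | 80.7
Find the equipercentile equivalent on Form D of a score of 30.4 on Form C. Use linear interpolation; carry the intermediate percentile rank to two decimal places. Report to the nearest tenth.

PR of 30.4 on Form C: 66.0 + (30.4 − 30)/(32 − 30) × (75.2 − 66.0) = 67.84
On Form D, PR 67.84 falls between score 30 (PR 56.2) and 32 (PR 72.3).
Interpolate: 30 + (67.84 − 56.2)/(72.3 − 56.2) × (32 − 30) = 31.4

31.4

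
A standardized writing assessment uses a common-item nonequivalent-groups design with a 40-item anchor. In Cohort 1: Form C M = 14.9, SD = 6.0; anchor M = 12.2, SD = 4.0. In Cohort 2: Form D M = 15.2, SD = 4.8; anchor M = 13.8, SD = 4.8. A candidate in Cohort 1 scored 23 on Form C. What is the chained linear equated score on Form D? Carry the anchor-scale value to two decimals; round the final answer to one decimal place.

19.0

Form C → anchor (Cohort 1): v = (4.0/6.0)(23 − 14.9) + 12.2 = 17.60
anchor → Form D (Cohort 2): y = (4.8/4.8)(17.60 − 13.8) + 15.2 = 19.0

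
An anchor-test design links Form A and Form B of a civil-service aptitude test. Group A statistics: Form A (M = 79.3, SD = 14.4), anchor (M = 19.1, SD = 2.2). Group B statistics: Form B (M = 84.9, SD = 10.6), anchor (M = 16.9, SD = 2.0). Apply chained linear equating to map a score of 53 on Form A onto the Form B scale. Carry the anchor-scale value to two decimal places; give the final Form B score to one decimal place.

75.3

Form A → anchor (Group A): v = (2.2/14.4)(53 − 79.3) + 19.1 = 15.08
anchor → Form B (Group B): y = (10.6/2.0)(15.08 − 16.9) + 84.9 = 75.3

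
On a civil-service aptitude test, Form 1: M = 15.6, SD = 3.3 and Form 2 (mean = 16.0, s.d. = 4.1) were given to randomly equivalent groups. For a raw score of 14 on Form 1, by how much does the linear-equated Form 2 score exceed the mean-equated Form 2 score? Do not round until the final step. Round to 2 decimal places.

-0.39

Mean-equated: 14 + (16.0 − 15.6) = 14.40
Linear-equated: (4.1/3.3)(14 − 15.6) + 16.0 = 14.012
Difference = 14.012 − 14.40 = -0.39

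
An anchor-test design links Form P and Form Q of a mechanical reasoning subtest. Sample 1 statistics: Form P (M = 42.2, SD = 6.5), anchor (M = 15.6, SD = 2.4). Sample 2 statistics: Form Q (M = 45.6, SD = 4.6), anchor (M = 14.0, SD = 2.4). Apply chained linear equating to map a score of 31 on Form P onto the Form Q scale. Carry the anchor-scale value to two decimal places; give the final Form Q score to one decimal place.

Form P → anchor (Sample 1): v = (2.4/6.5)(31 − 42.2) + 15.6 = 11.46
anchor → Form Q (Sample 2): y = (4.6/2.4)(11.46 − 14.0) + 45.6 = 40.7

40.7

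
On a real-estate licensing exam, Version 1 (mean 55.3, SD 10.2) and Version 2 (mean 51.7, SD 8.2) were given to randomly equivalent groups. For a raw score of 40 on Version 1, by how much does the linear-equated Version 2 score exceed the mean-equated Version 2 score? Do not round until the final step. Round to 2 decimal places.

3.00

Mean-equated: 40 + (51.7 − 55.3) = 36.40
Linear-equated: (8.2/10.2)(40 − 55.3) + 51.7 = 39.400
Difference = 39.400 − 36.40 = 3.00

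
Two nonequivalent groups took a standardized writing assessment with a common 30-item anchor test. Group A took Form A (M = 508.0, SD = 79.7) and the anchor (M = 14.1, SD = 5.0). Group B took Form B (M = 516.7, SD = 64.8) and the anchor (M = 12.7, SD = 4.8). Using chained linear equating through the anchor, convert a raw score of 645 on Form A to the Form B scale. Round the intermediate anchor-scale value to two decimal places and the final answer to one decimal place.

Form A → anchor (Group A): v = (5.0/79.7)(645 − 508.0) + 14.1 = 22.69
anchor → Form B (Group B): y = (64.8/4.8)(22.69 − 12.7) + 516.7 = 651.6

651.6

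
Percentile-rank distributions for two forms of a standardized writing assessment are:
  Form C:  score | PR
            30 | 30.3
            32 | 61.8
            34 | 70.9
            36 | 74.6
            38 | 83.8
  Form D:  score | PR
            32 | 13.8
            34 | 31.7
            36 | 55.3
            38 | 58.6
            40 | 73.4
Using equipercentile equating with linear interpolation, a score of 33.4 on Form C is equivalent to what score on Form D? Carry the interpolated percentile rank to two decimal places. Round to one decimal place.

39.3

PR of 33.4 on Form C: 61.8 + (33.4 − 32)/(34 − 32) × (70.9 − 61.8) = 68.17
On Form D, PR 68.17 falls between score 38 (PR 58.6) and 40 (PR 73.4).
Interpolate: 38 + (68.17 − 58.6)/(73.4 − 58.6) × (40 − 38) = 39.3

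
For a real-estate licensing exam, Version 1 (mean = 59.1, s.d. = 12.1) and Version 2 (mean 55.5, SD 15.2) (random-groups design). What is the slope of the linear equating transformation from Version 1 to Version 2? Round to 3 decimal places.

A = SD_Y / SD_X = 15.2 / 12.1 = 1.256

1.256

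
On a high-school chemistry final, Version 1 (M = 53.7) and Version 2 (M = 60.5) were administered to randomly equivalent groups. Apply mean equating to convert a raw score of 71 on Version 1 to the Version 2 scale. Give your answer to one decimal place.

Mean equating: y = x + (M_Y − M_X) = 71 + (60.5 − 53.7) = 77.8

77.8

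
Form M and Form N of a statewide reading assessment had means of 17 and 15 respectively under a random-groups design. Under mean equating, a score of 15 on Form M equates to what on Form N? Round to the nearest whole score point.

13

Mean equating: y = x + (M_Y − M_X) = 15 + (15 − 17) = 13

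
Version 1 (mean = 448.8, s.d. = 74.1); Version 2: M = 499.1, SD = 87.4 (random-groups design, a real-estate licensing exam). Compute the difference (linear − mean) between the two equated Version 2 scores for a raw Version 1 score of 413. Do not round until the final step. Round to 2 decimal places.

Mean-equated: 413 + (499.1 − 448.8) = 463.30
Linear-equated: (87.4/74.1)(413 − 448.8) + 499.1 = 456.874
Difference = 456.874 − 463.30 = -6.43

-6.43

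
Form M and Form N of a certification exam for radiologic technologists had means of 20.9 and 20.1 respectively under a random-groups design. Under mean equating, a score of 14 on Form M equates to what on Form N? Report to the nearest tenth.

13.2

Mean equating: y = x + (M_Y − M_X) = 14 + (20.1 − 20.9) = 13.2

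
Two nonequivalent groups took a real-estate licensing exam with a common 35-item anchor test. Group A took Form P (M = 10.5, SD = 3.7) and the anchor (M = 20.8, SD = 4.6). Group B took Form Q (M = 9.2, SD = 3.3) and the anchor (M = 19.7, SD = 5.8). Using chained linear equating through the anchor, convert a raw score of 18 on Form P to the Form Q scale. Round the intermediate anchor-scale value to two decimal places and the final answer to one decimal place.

15.1

Form P → anchor (Group A): v = (4.6/3.7)(18 − 10.5) + 20.8 = 30.12
anchor → Form Q (Group B): y = (3.3/5.8)(30.12 − 19.7) + 9.2 = 15.1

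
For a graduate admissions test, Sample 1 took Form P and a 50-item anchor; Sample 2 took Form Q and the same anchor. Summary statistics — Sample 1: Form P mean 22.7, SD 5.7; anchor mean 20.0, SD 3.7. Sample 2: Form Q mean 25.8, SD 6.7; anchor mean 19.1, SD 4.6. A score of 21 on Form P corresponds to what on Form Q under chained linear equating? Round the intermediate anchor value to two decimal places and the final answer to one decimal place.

Form P → anchor (Sample 1): v = (3.7/5.7)(21 − 22.7) + 20.0 = 18.90
anchor → Form Q (Sample 2): y = (6.7/4.6)(18.90 − 19.1) + 25.8 = 25.5

25.5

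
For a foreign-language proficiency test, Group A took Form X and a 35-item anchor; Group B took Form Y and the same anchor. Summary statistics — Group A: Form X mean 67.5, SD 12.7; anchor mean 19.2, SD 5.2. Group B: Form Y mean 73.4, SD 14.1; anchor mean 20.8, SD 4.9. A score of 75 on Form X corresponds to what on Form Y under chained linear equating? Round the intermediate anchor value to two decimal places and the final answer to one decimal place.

77.6

Form X → anchor (Group A): v = (5.2/12.7)(75 − 67.5) + 19.2 = 22.27
anchor → Form Y (Group B): y = (14.1/4.9)(22.27 − 20.8) + 73.4 = 77.6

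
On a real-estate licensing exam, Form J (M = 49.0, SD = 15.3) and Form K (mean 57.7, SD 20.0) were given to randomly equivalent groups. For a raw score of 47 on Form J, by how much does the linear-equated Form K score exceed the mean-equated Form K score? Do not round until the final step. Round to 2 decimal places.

-0.61

Mean-equated: 47 + (57.7 − 49.0) = 55.70
Linear-equated: (20.0/15.3)(47 − 49.0) + 57.7 = 55.086
Difference = 55.086 − 55.70 = -0.61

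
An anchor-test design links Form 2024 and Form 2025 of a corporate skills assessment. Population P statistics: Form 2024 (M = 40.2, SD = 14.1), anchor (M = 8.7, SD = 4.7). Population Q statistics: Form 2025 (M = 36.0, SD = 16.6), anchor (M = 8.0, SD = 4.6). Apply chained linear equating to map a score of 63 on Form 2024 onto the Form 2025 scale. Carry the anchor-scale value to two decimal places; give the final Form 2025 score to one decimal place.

66.0

Form 2024 → anchor (Population P): v = (4.7/14.1)(63 − 40.2) + 8.7 = 16.30
anchor → Form 2025 (Population Q): y = (16.6/4.6)(16.30 − 8.0) + 36.0 = 66.0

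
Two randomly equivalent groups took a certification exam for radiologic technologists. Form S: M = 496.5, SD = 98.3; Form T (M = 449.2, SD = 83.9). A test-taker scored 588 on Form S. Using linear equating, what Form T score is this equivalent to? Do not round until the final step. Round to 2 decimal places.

527.30

Linear equating: y = (SD_Y/SD_X)(x − M_X) + M_Y
y = (83.9/98.3)(588 − 496.5) + 449.2
y = 0.853510 × 91.5 + 449.2 = 78.0961 + 449.2 = 527.30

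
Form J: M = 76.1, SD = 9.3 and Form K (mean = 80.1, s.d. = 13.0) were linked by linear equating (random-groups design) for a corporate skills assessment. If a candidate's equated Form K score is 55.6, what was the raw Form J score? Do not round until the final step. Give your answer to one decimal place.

Invert y = (SD_Y/SD_X)(x − M_X) + M_Y:
x = (SD_X/SD_Y)(y − M_Y) + M_X = (9.3/13.0)(55.6 − 80.1) + 76.1
x = 0.715385 × -24.500 + 76.1 = 58.6

58.6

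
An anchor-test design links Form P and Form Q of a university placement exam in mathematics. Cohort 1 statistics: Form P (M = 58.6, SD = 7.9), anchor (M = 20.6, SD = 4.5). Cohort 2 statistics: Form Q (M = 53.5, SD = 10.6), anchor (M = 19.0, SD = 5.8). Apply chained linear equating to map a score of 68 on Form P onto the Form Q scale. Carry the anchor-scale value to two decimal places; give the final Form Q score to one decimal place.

Form P → anchor (Cohort 1): v = (4.5/7.9)(68 − 58.6) + 20.6 = 25.95
anchor → Form Q (Cohort 2): y = (10.6/5.8)(25.95 − 19.0) + 53.5 = 66.2

66.2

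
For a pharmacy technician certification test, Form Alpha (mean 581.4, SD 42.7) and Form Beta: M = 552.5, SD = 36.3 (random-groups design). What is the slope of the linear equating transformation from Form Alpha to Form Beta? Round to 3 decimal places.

0.850

A = SD_Y / SD_X = 36.3 / 42.7 = 0.850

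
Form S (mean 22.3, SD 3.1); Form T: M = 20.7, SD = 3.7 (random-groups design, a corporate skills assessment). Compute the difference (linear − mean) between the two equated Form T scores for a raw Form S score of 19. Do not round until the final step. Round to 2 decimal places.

-0.64

Mean-equated: 19 + (20.7 − 22.3) = 17.40
Linear-equated: (3.7/3.1)(19 − 22.3) + 20.7 = 16.761
Difference = 16.761 − 17.40 = -0.64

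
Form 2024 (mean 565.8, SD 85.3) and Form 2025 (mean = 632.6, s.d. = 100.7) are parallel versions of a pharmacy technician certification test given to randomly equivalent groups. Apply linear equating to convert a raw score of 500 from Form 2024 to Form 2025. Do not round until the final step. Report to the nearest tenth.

554.9

Linear equating: y = (SD_Y/SD_X)(x − M_X) + M_Y
y = (100.7/85.3)(500 − 565.8) + 632.6
y = 1.180539 × -65.8 + 632.6 = -77.6795 + 632.6 = 554.9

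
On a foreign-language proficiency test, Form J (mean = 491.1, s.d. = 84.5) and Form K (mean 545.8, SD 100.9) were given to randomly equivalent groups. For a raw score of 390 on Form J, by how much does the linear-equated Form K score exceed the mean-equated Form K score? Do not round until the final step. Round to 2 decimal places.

-19.62

Mean-equated: 390 + (545.8 − 491.1) = 444.70
Linear-equated: (100.9/84.5)(390 − 491.1) + 545.8 = 425.078
Difference = 425.078 − 444.70 = -19.62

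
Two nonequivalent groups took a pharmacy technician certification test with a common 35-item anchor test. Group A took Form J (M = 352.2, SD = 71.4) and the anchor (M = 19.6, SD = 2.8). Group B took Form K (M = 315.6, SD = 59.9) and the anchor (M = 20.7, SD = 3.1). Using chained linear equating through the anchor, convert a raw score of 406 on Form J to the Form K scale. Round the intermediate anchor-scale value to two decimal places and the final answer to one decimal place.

Form J → anchor (Group A): v = (2.8/71.4)(406 − 352.2) + 19.6 = 21.71
anchor → Form K (Group B): y = (59.9/3.1)(21.71 − 20.7) + 315.6 = 335.1

335.1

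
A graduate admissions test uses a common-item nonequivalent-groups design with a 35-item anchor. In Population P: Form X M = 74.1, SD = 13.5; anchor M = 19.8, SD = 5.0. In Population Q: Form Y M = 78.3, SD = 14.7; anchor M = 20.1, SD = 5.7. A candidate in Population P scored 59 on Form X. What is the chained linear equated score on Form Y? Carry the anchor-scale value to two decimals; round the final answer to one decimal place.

Form X → anchor (Population P): v = (5.0/13.5)(59 − 74.1) + 19.8 = 14.21
anchor → Form Y (Population Q): y = (14.7/5.7)(14.21 − 20.1) + 78.3 = 63.1

63.1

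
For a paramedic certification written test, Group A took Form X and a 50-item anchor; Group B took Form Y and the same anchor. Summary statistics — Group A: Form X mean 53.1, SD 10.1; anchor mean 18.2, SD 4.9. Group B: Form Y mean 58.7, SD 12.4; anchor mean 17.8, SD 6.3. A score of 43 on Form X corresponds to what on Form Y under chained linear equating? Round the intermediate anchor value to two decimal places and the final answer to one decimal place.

49.8

Form X → anchor (Group A): v = (4.9/10.1)(43 − 53.1) + 18.2 = 13.30
anchor → Form Y (Group B): y = (12.4/6.3)(13.30 − 17.8) + 58.7 = 49.8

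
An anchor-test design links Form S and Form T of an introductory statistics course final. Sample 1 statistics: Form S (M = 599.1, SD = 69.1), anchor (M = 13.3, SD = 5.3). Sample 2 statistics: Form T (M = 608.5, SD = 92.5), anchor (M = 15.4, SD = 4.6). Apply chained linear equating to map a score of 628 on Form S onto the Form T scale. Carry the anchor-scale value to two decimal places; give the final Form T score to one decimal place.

610.9

Form S → anchor (Sample 1): v = (5.3/69.1)(628 − 599.1) + 13.3 = 15.52
anchor → Form T (Sample 2): y = (92.5/4.6)(15.52 − 15.4) + 608.5 = 610.9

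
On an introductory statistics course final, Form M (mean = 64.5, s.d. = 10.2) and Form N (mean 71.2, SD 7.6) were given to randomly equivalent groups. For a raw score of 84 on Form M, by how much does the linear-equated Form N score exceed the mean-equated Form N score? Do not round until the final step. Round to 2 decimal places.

Mean-equated: 84 + (71.2 − 64.5) = 90.70
Linear-equated: (7.6/10.2)(84 − 64.5) + 71.2 = 85.729
Difference = 85.729 − 90.70 = -4.97

-4.97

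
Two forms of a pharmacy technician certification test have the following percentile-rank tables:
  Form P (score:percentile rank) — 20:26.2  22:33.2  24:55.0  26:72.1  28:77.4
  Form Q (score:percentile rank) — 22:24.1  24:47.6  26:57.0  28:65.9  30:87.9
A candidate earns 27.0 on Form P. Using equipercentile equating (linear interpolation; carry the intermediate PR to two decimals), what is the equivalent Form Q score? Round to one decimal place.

28.8

PR of 27.0 on Form P: 72.1 + (27.0 − 26)/(28 − 26) × (77.4 − 72.1) = 74.75
On Form Q, PR 74.75 falls between score 28 (PR 65.9) and 30 (PR 87.9).
Interpolate: 28 + (74.75 − 65.9)/(87.9 − 65.9) × (30 − 28) = 28.8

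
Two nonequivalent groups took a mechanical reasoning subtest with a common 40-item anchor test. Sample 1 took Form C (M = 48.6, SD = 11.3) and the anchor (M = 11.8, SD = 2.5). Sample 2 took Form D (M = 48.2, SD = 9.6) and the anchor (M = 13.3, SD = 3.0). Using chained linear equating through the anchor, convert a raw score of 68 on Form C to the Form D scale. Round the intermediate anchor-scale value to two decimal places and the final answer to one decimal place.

Form C → anchor (Sample 1): v = (2.5/11.3)(68 − 48.6) + 11.8 = 16.09
anchor → Form D (Sample 2): y = (9.6/3.0)(16.09 − 13.3) + 48.2 = 57.1

57.1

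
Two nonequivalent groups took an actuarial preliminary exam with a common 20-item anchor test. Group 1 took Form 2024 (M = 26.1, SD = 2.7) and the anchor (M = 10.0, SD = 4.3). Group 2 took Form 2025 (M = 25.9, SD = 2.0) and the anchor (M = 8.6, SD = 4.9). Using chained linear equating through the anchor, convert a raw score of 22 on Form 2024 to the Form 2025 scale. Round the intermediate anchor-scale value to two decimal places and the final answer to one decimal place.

Form 2024 → anchor (Group 1): v = (4.3/2.7)(22 − 26.1) + 10.0 = 3.47
anchor → Form 2025 (Group 2): y = (2.0/4.9)(3.47 − 8.6) + 25.9 = 23.8

23.8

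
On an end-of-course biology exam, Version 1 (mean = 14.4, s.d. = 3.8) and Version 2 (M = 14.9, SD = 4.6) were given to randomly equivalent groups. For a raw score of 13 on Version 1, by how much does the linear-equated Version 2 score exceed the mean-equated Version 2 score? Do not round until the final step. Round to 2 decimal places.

-0.29

Mean-equated: 13 + (14.9 − 14.4) = 13.50
Linear-equated: (4.6/3.8)(13 − 14.4) + 14.9 = 13.205
Difference = 13.205 − 13.50 = -0.29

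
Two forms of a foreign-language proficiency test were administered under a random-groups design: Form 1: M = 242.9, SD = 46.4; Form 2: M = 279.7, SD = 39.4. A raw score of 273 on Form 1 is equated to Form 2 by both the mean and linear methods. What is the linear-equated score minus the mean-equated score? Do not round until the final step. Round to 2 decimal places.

-4.54

Mean-equated: 273 + (279.7 − 242.9) = 309.80
Linear-equated: (39.4/46.4)(273 − 242.9) + 279.7 = 305.259
Difference = 305.259 − 309.80 = -4.54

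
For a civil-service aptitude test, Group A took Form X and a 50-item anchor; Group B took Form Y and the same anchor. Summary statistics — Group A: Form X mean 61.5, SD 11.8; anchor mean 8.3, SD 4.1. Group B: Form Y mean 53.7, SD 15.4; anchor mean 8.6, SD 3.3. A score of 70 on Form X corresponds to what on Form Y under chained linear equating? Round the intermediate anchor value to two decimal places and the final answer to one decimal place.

66.1

Form X → anchor (Group A): v = (4.1/11.8)(70 − 61.5) + 8.3 = 11.25
anchor → Form Y (Group B): y = (15.4/3.3)(11.25 − 8.6) + 53.7 = 66.1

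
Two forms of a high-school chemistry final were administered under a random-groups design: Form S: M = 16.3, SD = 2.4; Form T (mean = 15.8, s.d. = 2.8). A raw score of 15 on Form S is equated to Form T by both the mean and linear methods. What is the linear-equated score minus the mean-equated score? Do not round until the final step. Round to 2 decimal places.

-0.22

Mean-equated: 15 + (15.8 − 16.3) = 14.50
Linear-equated: (2.8/2.4)(15 − 16.3) + 15.8 = 14.283
Difference = 14.283 − 14.50 = -0.22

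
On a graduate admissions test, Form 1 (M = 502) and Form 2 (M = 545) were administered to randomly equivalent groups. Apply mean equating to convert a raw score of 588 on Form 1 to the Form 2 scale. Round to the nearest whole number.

631

Mean equating: y = x + (M_Y − M_X) = 588 + (545 − 502) = 631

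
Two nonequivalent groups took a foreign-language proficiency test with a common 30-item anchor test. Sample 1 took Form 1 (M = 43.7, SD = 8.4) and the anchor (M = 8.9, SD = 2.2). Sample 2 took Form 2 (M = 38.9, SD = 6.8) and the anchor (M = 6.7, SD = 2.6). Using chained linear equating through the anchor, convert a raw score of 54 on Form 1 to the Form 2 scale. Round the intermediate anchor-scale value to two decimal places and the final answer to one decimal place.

Form 1 → anchor (Sample 1): v = (2.2/8.4)(54 − 43.7) + 8.9 = 11.60
anchor → Form 2 (Sample 2): y = (6.8/2.6)(11.60 − 6.7) + 38.9 = 51.7

51.7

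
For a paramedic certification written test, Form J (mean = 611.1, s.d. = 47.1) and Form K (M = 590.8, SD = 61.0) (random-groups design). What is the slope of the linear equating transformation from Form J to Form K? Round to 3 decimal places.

1.295

A = SD_Y / SD_X = 61.0 / 47.1 = 1.295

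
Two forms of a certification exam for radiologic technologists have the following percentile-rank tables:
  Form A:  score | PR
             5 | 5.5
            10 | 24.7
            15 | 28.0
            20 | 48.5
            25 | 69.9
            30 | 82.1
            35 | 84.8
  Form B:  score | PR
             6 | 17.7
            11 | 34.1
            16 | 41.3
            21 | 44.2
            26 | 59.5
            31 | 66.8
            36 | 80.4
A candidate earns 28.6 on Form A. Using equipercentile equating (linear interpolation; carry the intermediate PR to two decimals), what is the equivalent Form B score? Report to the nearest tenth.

35.4

PR of 28.6 on Form A: 69.9 + (28.6 − 25)/(30 − 25) × (82.1 − 69.9) = 78.68
On Form B, PR 78.68 falls between score 31 (PR 66.8) and 36 (PR 80.4).
Interpolate: 31 + (78.68 − 66.8)/(80.4 − 66.8) × (36 − 31) = 35.4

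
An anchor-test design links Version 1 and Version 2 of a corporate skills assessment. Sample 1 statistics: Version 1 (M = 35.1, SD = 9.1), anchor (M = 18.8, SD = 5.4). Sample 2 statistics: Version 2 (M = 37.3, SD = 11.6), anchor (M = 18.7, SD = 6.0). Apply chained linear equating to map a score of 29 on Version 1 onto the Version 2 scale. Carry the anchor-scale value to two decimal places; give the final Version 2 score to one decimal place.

Version 1 → anchor (Sample 1): v = (5.4/9.1)(29 − 35.1) + 18.8 = 15.18
anchor → Version 2 (Sample 2): y = (11.6/6.0)(15.18 − 18.7) + 37.3 = 30.5

30.5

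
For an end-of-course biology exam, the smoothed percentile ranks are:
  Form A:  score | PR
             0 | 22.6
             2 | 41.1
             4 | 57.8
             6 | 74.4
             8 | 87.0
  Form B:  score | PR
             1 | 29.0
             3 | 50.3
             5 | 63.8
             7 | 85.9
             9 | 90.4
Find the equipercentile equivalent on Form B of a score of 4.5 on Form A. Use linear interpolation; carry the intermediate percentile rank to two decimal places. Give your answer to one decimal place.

PR of 4.5 on Form A: 57.8 + (4.5 − 4)/(6 − 4) × (74.4 − 57.8) = 61.95
On Form B, PR 61.95 falls between score 3 (PR 50.3) and 5 (PR 63.8).
Interpolate: 3 + (61.95 − 50.3)/(63.8 − 50.3) × (5 − 3) = 4.7

4.7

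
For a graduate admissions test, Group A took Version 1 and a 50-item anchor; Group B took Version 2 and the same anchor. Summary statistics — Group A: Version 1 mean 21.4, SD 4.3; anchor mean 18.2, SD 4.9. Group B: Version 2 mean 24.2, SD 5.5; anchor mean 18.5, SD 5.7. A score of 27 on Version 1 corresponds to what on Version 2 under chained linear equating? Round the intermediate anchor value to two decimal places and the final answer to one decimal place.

30.1

Version 1 → anchor (Group A): v = (4.9/4.3)(27 − 21.4) + 18.2 = 24.58
anchor → Version 2 (Group B): y = (5.5/5.7)(24.58 − 18.5) + 24.2 = 30.1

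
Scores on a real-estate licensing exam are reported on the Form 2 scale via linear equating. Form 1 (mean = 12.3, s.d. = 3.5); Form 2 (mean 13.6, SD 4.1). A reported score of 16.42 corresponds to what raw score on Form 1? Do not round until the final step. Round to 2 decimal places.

14.71

Invert y = (SD_Y/SD_X)(x − M_X) + M_Y:
x = (SD_X/SD_Y)(y − M_Y) + M_X = (3.5/4.1)(16.42 − 13.6) + 12.3
x = 0.853659 × 2.820 + 12.3 = 14.71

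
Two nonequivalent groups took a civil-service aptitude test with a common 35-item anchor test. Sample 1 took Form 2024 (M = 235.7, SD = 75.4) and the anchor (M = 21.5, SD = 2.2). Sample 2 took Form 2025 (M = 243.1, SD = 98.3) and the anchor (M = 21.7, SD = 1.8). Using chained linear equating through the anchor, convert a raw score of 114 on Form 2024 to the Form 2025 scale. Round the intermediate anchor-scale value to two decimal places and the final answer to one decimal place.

Form 2024 → anchor (Sample 1): v = (2.2/75.4)(114 − 235.7) + 21.5 = 17.95
anchor → Form 2025 (Sample 2): y = (98.3/1.8)(17.95 − 21.7) + 243.1 = 38.3

38.3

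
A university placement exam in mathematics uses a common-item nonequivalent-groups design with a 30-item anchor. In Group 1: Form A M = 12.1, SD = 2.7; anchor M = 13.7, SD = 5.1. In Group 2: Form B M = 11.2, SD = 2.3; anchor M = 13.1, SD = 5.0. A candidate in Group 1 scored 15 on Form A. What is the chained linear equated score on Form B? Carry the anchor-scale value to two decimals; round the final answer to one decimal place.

Form A → anchor (Group 1): v = (5.1/2.7)(15 − 12.1) + 13.7 = 19.18
anchor → Form B (Group 2): y = (2.3/5.0)(19.18 − 13.1) + 11.2 = 14.0

14.0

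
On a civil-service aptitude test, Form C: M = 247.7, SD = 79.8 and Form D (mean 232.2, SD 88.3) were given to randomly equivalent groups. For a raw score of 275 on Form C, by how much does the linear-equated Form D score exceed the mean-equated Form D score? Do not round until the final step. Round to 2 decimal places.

Mean-equated: 275 + (232.2 − 247.7) = 259.50
Linear-equated: (88.3/79.8)(275 − 247.7) + 232.2 = 262.408
Difference = 262.408 − 259.50 = 2.91

2.91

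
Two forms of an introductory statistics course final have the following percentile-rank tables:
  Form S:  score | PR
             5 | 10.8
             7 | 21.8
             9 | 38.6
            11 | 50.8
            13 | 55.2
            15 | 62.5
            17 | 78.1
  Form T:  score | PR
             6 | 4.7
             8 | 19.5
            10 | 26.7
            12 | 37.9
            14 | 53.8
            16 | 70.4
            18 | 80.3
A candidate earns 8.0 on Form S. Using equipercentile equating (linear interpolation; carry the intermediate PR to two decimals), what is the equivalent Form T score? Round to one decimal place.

PR of 8.0 on Form S: 21.8 + (8.0 − 7)/(9 − 7) × (38.6 − 21.8) = 30.20
On Form T, PR 30.20 falls between score 10 (PR 26.7) and 12 (PR 37.9).
Interpolate: 10 + (30.20 − 26.7)/(37.9 − 26.7) × (12 − 10) = 10.6

10.6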